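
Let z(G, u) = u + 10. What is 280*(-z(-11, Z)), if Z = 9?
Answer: -5320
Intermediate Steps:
z(G, u) = 10 + u
280*(-z(-11, Z)) = 280*(-(10 + 9)) = 280*(-1*19) = 280*(-19) = -5320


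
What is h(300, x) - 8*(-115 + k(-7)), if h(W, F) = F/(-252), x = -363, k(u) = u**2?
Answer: 44473/84 ≈ 529.44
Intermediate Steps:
h(W, F) = -F/252 (h(W, F) = F*(-1/252) = -F/252)
h(300, x) - 8*(-115 + k(-7)) = -1/252*(-363) - 8*(-115 + (-7)**2) = 121/84 - 8*(-115 + 49) = 121/84 - 8*(-66) = 121/84 + 528 = 44473/84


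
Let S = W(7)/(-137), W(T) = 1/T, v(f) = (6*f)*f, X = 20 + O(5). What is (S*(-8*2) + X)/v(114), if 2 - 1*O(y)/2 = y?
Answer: 6721/37389492 ≈ 0.00017976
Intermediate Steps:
O(y) = 4 - 2*y
X = 14 (X = 20 + (4 - 2*5) = 20 + (4 - 10) = 20 - 6 = 14)
v(f) = 6*f**2
S = -1/959 (S = 1/(7*(-137)) = (1/7)*(-1/137) = -1/959 ≈ -0.0010428)
(S*(-8*2) + X)/v(114) = (-(-8)*2/959 + 14)/((6*114**2)) = (-1/959*(-16) + 14)/((6*12996)) = (16/959 + 14)/77976 = (13442/959)*(1/77976) = 6721/37389492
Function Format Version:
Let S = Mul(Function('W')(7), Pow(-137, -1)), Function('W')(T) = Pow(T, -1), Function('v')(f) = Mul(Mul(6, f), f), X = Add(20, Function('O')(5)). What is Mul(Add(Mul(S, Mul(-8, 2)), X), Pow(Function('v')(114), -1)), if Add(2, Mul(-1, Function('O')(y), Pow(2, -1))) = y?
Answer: Rational(6721, 37389492) ≈ 0.00017976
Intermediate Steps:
Function('O')(y) = Add(4, Mul(-2, y))
X = 14 (X = Add(20, Add(4, Mul(-2, 5))) = Add(20, Add(4, -10)) = Add(20, -6) = 14)
Function('v')(f) = Mul(6, Pow(f, 2))
S = Rational(-1, 959) (S = Mul(Pow(7, -1), Pow(-137, -1)) = Mul(Rational(1, 7), Rational(-1, 137)) = Rational(-1, 959) ≈ -0.0010428)
Mul(Add(Mul(S, Mul(-8, 2)), X), Pow(Function('v')(114), -1)) = Mul(Add(Mul(Rational(-1, 959), Mul(-8, 2)), 14), Pow(Mul(6, Pow(114, 2)), -1)) = Mul(Add(Mul(Rational(-1, 959), -16), 14), Pow(Mul(6, 12996), -1)) = Mul(Add(Rational(16, 959), 14), Pow(77976, -1)) = Mul(Rational(13442, 959), Rational(1, 77976)) = Rational(6721, 37389492)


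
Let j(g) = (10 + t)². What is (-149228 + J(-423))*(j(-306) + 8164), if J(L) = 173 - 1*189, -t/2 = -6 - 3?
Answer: -1335435312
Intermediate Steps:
t = 18 (t = -2*(-6 - 3) = -2*(-9) = 18)
j(g) = 784 (j(g) = (10 + 18)² = 28² = 784)
J(L) = -16 (J(L) = 173 - 189 = -16)
(-149228 + J(-423))*(j(-306) + 8164) = (-149228 - 16)*(784 + 8164) = -149244*8948 = -1335435312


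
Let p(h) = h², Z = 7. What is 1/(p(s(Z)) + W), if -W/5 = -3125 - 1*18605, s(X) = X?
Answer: 1/108699 ≈ 9.1997e-6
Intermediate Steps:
W = 108650 (W = -5*(-3125 - 1*18605) = -5*(-3125 - 18605) = -5*(-21730) = 108650)
1/(p(s(Z)) + W) = 1/(7² + 108650) = 1/(49 + 108650) = 1/108699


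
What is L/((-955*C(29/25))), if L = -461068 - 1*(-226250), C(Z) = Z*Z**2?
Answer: 733806250/4658299 ≈ 157.53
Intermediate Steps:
C(Z) = Z**3
L = -234818 (L = -461068 + 226250 = -234818)
L/((-955*C(29/25))) = -234818/((-955*(29/25)**3)) = -234818/((-955*24389/15625)) = -234818/(-4658299/3125) = -234818*(-3125/4658299) = 733806250/4658299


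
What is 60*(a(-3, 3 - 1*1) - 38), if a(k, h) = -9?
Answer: -2820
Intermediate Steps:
60*(a(-3, 3 - 1*1) - 38) = 60*(-9 - 38) = 60*(-47) = -2820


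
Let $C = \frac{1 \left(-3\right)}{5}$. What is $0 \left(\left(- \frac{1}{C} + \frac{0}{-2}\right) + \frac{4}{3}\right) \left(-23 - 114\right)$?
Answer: $0$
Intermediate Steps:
$C = - \frac{3}{5}$ ($C = \left(-3\right) \frac{1}{5} = - \frac{3}{5} \approx -0.6$)
$0 \left(\left(- \frac{1}{C} + \frac{0}{-2}\right) + \frac{4}{3}\right) \left(-23 - 114\right) = 0 \left(\left(- \frac{1}{- \frac{3}{5}} + \frac{0}{-2}\right) + \frac{4}{3}\right) \left(-23 - 114\right) = 0 \left(\left(\left(-1\right) \left(- \frac{5}{3}\right) + 0 \left(- \frac{1}{2}\right)\right) + 4 \cdot \frac{1}{3}\right) \left(-137\right) = 0 \left(\left(\frac{5}{3} + 0\right) + \frac{4}{3}\right) \left(-137\right) = 0 \left(\frac{5}{3} + \frac{4}{3}\right) \left(-137\right) = 0 \cdot 3 \left(-137\right) = 0 \left(-137\right) = 0$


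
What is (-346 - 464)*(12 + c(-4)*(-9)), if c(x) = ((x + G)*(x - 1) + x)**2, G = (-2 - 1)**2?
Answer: 6121170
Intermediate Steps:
G = 9 (G = (-3)**2 = 9)
c(x) = (x + (-1 + x)*(9 + x))**2 (c(x) = ((x + 9)*(x - 1) + x)**2 = ((9 + x)*(-1 + x) + x)**2 = ((-1 + x)*(9 + x) + x)**2 = (x + (-1 + x)*(9 + x))**2)
(-346 - 464)*(12 + c(-4)*(-9)) = (-346 - 464)*(12 + (-9 + (-4)**2 + 9*(-4))**2*(-9)) = -810*(12 + (-9 + 16 - 36)**2*(-9)) = -810*(12 + (-29)**2*(-9)) = -810*(12 + 841*(-9)) = -810*(12 - 7569) = -810*(-7557) = 6121170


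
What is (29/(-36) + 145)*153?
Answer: 88247/4 ≈ 22062.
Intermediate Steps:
(29/(-36) + 145)*153 = (29*(-1/36) + 145)*153 = (-29/36 + 145)*153 = (5191/36)*153 = 88247/4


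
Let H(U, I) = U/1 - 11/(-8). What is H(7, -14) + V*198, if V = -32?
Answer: -50621/8 ≈ -6327.6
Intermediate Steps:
H(U, I) = 11/8 + U (H(U, I) = U*1 - 11*(-⅛) = U + 11/8 = 11/8 + U)
H(7, -14) + V*198 = (11/8 + 7) - 32*198 = 67/8 - 6336 = -50621/8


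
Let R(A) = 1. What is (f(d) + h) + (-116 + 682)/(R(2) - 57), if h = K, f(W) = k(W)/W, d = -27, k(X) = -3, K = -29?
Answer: -9827/252 ≈ -38.996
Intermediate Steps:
f(W) = -3/W
h = -29
(f(d) + h) + (-116 + 682)/(R(2) - 57) = (-3/(-27) - 29) + (-116 + 682)/(1 - 57) = (-3*(-1/27) - 29) + 566/(-56) = (1/9 - 29) + 566*(-1/56) = -260/9 - 283/28 = -9827/252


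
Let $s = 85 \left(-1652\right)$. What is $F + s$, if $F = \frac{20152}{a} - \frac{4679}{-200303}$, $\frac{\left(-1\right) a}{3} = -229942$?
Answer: $- \frac{9701208162987425}{69087108639} \approx -1.4042 \cdot 10^{5}$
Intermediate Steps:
$a = 689826$ ($a = \left(-3\right) \left(-229942\right) = 689826$)
$s = -140420$
$F = \frac{3632100955}{69087108639}$ ($F = \frac{20152}{689826} - \frac{4679}{-200303} = 20152 \cdot \frac{1}{689826} - - \frac{4679}{200303} = \frac{10076}{344913} + \frac{4679}{200303} = \frac{3632100955}{69087108639} \approx 0.052573$)
$F + s = \frac{3632100955}{69087108639} - 140420 = - \frac{9701208162987425}{69087108639}$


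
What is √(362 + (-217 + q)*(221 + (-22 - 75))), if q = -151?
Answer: 3*I*√5030 ≈ 212.77*I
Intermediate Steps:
√(362 + (-217 + q)*(221 + (-22 - 75))) = √(362 + (-217 - 151)*(221 + (-22 - 75))) = √(362 - 368*(221 - 97)) = √(362 - 368*124) = √(362 - 45632) = √(-45270) = 3*I*√5030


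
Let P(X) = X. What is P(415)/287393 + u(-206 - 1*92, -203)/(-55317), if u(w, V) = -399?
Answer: 45875454/5299239527 ≈ 0.0086570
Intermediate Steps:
P(415)/287393 + u(-206 - 1*92, -203)/(-55317) = 415/287393 - 399/(-55317) = 415*(1/287393) - 399*(-1/55317) = 415/287393 + 133/18439 = 45875454/5299239527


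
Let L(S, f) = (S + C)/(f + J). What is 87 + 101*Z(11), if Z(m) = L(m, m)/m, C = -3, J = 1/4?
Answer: 46297/495 ≈ 93.529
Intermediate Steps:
J = 1/4 ≈ 0.25000
L(S, f) = (-3 + S)/(1/4 + f) (L(S, f) = (S - 3)/(f + 1/4) = (-3 + S)/(1/4 + f))
Z(m) = 4*(-3 + m)/(m*(1 + 4*m)) (Z(m) = (4*(-3 + m)/(1 + 4*m))/m = 4*(-3 + m)/(m*(1 + 4*m)))
87 + 101*Z(11) = 87 + 101*(4*(-3 + 11)/(11*(1 + 4*11))) = 87 + 101*(4*(1/11)*8/(1 + 44)) = 87 + 101*(4*(1/11)*8/45) = 87 + 101*(4*(1/11)*(1/45)*8) = 87 + 101*(32/495) = 87 + 3232/495 = 46297/495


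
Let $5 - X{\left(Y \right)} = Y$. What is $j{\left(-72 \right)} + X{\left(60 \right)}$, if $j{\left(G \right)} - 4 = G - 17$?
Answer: $-140$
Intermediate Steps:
$j{\left(G \right)} = -13 + G$ ($j{\left(G \right)} = 4 + \left(G - 17\right) = 4 + \left(-17 + G\right) = -13 + G$)
$X{\left(Y \right)} = 5 - Y$
$j{\left(-72 \right)} + X{\left(60 \right)} = \left(-13 - 72\right) + \left(5 - 60\right) = -85 + \left(5 - 60\right) = -85 - 55 = -140$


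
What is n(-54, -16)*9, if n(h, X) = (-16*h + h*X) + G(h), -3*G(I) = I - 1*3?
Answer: 15723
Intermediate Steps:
G(I) = 1 - I/3 (G(I) = -(I - 1*3)/3 = -(I - 3)/3 = -(-3 + I)/3 = 1 - I/3)
n(h, X) = 1 - 49*h/3 + X*h (n(h, X) = (-16*h + h*X) + (1 - h/3) = (-16*h + X*h) + (1 - h/3) = 1 - 49*h/3 + X*h)
n(-54, -16)*9 = (1 - 49/3*(-54) - 16*(-54))*9 = (1 + 882 + 864)*9 = 1747*9 = 15723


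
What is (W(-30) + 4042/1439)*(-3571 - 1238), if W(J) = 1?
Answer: -26358129/1439 ≈ -18317.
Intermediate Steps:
(W(-30) + 4042/1439)*(-3571 - 1238) = (1 + 4042/1439)*(-3571 - 1238) = (1 + 4042*(1/1439))*(-4809) = (1 + 4042/1439)*(-4809) = (5481/1439)*(-4809) = -26358129/1439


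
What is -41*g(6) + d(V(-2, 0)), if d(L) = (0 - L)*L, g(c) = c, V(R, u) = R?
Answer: -250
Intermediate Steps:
d(L) = -L² (d(L) = (-L)*L = -L²)
-41*g(6) + d(V(-2, 0)) = -41*6 - 1*(-2)² = -246 - 1*4 = -246 - 4 = -250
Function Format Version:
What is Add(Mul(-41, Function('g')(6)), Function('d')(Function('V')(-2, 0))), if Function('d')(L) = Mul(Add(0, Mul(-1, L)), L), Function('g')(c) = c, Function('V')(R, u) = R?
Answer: -250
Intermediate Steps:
Function('d')(L) = Mul(-1, Pow(L, 2)) (Function('d')(L) = Mul(Mul(-1, L), L) = Mul(-1, Pow(L, 2)))
Add(Mul(-41, Function('g')(6)), Function('d')(Function('V')(-2, 0))) = Add(Mul(-41, 6), Mul(-1, Pow(-2, 2))) = Add(-246, Mul(-1, 4)) = Add(-246, -4) = -250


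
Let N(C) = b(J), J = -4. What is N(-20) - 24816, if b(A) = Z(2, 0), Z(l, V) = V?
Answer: -24816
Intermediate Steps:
b(A) = 0
N(C) = 0
N(-20) - 24816 = 0 - 24816 = -24816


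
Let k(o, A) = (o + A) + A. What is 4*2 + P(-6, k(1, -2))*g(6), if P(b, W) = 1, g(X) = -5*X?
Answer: -22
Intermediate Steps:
k(o, A) = o + 2*A (k(o, A) = (A + o) + A = o + 2*A)
4*2 + P(-6, k(1, -2))*g(6) = 4*2 + 1*(-5*6) = 8 + 1*(-30) = 8 - 30 = -22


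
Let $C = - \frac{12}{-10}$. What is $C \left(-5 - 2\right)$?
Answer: $- \frac{42}{5} \approx -8.4$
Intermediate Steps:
$C = \frac{6}{5}$ ($C = \left(-12\right) \left(- \frac{1}{10}\right) = \frac{6}{5} \approx 1.2$)
$C \left(-5 - 2\right) = \frac{6 \left(-5 - 2\right)}{5} = \frac{6}{5} \left(-7\right) = - \frac{42}{5}$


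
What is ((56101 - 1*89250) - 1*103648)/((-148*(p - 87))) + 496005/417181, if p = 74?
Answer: -56114795637/802656244 ≈ -69.911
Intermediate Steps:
((56101 - 1*89250) - 1*103648)/((-148*(p - 87))) + 496005/417181 = ((56101 - 1*89250) - 1*103648)/((-148*(74 - 87))) + 496005/417181 = ((56101 - 89250) - 103648)/((-148*(-13))) + 496005*(1/417181) = (-33149 - 103648)/1924 + 496005/417181 = -136797*1/1924 + 496005/417181 = -136797/1924 + 496005/417181 = -56114795637/802656244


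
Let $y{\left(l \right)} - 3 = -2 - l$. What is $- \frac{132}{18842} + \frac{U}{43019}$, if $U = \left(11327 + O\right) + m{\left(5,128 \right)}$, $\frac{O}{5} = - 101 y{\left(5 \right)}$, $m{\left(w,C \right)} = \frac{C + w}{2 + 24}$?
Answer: $\frac{3196726651}{10537331974} \approx 0.30337$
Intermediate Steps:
$m{\left(w,C \right)} = \frac{C}{26} + \frac{w}{26}$ ($m{\left(w,C \right)} = \frac{C + w}{26} = \left(C + w\right) \frac{1}{26} = \frac{C}{26} + \frac{w}{26}$)
$y{\left(l \right)} = 1 - l$ ($y{\left(l \right)} = 3 - \left(2 + l\right) = 1 - l$)
$O = 2020$ ($O = 5 \left(- 101 \left(1 - 5\right)\right) = 5 \left(\left(-101\right) \left(-4\right)\right) = 5 \cdot 404 = 2020$)
$U = \frac{347155}{26}$ ($U = \left(11327 + 2020\right) + \left(\frac{1}{26} \cdot 128 + \frac{1}{26} \cdot 5\right) = 13347 + \left(\frac{64}{13} + \frac{5}{26}\right) = 13347 + \frac{133}{26} = \frac{347155}{26} \approx 13352.0$)
$- \frac{132}{18842} + \frac{U}{43019} = - \frac{132}{18842} + \frac{347155}{26 \cdot 43019} = \left(-132\right) \frac{1}{18842} + \frac{347155}{26} \cdot \frac{1}{43019} = - \frac{66}{9421} + \frac{347155}{1118494} = \frac{3196726651}{10537331974}$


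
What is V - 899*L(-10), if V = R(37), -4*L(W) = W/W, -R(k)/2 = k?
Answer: 603/4 ≈ 150.75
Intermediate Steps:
R(k) = -2*k
L(W) = -¼ (L(W) = -W/(4*W) = -¼*1 = -¼)
V = -74 (V = -2*37 = -74)
V - 899*L(-10) = -74 - 899*(-¼) = -74 + 899/4 = 603/4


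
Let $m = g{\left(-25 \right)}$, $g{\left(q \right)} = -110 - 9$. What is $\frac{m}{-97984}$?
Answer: $\frac{119}{97984} \approx 0.0012145$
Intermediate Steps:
$g{\left(q \right)} = -119$
$m = -119$
$\frac{m}{-97984} = - \frac{119}{-97984} = \left(-119\right) \left(- \frac{1}{97984}\right) = \frac{119}{97984}$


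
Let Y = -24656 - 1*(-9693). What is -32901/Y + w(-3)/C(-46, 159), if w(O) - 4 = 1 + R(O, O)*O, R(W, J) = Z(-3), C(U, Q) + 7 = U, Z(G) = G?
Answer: 1534271/793039 ≈ 1.9347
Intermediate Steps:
C(U, Q) = -7 + U
R(W, J) = -3
Y = -14963 (Y = -24656 + 9693 = -14963)
w(O) = 5 - 3*O (w(O) = 4 + (1 - 3*O) = 5 - 3*O)
-32901/Y + w(-3)/C(-46, 159) = -32901/(-14963) + (5 - 3*(-3))/(-7 - 46) = -32901*(-1/14963) + (5 + 9)/(-53) = 32901/14963 + 14*(-1/53) = 32901/14963 - 14/53 = 1534271/793039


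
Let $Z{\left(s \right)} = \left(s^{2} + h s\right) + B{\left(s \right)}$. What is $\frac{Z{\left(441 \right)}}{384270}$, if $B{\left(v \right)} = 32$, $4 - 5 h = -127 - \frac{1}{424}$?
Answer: $\frac{87372581}{162930480} \approx 0.53626$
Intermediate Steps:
$h = \frac{11109}{424}$ ($h = \frac{4}{5} - \frac{-127 - \frac{1}{424}}{5} = \frac{4}{5} - - \frac{53849}{2120} = \frac{4}{5} + \frac{53849}{2120} = \frac{11109}{424} \approx 26.2$)
$Z{\left(s \right)} = 32 + s^{2} + \frac{11109 s}{424}$ ($Z{\left(s \right)} = \left(s^{2} + \frac{11109 s}{424}\right) + 32 = 32 + s^{2} + \frac{11109 s}{424}$)
$\frac{Z{\left(441 \right)}}{384270} = \frac{32 + 441^{2} + \frac{11109}{424} \cdot 441}{384270} = \left(32 + 194481 + \frac{4899069}{424}\right) \frac{1}{384270} = \frac{87372581}{424} \cdot \frac{1}{384270} = \frac{87372581}{162930480}$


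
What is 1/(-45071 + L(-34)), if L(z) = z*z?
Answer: -1/43915 ≈ -2.2771e-5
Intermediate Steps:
L(z) = z²
1/(-45071 + L(-34)) = 1/(-45071 + (-34)²) = 1/(-45071 + 1156) = 1/(-43915) = -1/43915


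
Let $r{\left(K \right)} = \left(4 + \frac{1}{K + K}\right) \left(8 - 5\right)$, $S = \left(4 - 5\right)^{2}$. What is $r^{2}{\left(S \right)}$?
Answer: $\frac{729}{4} \approx 182.25$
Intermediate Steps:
$S = 1$ ($S = \left(-1\right)^{2} = 1$)
$r{\left(K \right)} = 12 + \frac{3}{2 K}$ ($r{\left(K \right)} = \left(4 + \frac{1}{2 K}\right) 3 = 12 + \frac{3}{2 K}$)
$r^{2}{\left(S \right)} = \left(12 + \frac{3}{2 \cdot 1}\right)^{2} = \left(12 + \frac{3}{2} \cdot 1\right)^{2} = \left(12 + \frac{3}{2}\right)^{2} = \left(\frac{27}{2}\right)^{2} = \frac{729}{4}$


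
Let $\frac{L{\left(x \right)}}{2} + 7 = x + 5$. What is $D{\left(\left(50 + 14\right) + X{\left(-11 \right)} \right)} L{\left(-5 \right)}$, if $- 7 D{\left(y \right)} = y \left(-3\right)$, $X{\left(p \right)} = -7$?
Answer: $-342$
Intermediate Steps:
$L{\left(x \right)} = -4 + 2 x$ ($L{\left(x \right)} = -14 + 2 \left(x + 5\right) = -14 + 2 \left(5 + x\right) = -14 + \left(10 + 2 x\right) = -4 + 2 x$)
$D{\left(y \right)} = \frac{3 y}{7}$ ($D{\left(y \right)} = - \frac{y \left(-3\right)}{7} = - \frac{\left(-3\right) y}{7} = \frac{3 y}{7}$)
$D{\left(\left(50 + 14\right) + X{\left(-11 \right)} \right)} L{\left(-5 \right)} = \frac{3 \left(\left(50 + 14\right) - 7\right)}{7} \left(-4 + 2 \left(-5\right)\right) = \frac{3 \left(64 - 7\right)}{7} \left(-4 - 10\right) = \frac{3}{7} \cdot 57 \left(-14\right) = \frac{171}{7} \left(-14\right) = -342$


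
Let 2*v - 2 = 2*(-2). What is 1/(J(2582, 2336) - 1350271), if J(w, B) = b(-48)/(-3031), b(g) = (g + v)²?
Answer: -433/584667686 ≈ -7.4059e-7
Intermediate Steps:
v = -1 (v = 1 + (2*(-2))/2 = 1 + (½)*(-4) = 1 - 2 = -1)
b(g) = (-1 + g)² (b(g) = (g - 1)² = (-1 + g)²)
J(w, B) = -343/433 (J(w, B) = (-1 - 48)²/(-3031) = (-49)²*(-1/3031) = 2401*(-1/3031) = -343/433)
1/(J(2582, 2336) - 1350271) = 1/(-343/433 - 1350271) = 1/(-584667686/433) = -433/584667686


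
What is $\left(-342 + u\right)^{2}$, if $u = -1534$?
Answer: $3519376$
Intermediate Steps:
$\left(-342 + u\right)^{2} = \left(-342 - 1534\right)^{2} = \left(-1876\right)^{2} = 3519376$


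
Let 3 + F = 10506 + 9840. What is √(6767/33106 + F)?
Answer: 5*√891851969210/33106 ≈ 142.63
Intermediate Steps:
F = 20343 (F = -3 + (10506 + 9840) = -3 + 20346 = 20343)
√(6767/33106 + F) = √(6767/33106 + 20343) = √(673482125/33106) = 5*√891851969210/33106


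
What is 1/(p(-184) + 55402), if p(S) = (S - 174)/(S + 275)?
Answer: 91/5041224 ≈ 1.8051e-5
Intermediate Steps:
p(S) = (-174 + S)/(275 + S)
1/(p(-184) + 55402) = 1/((-174 - 184)/(275 - 184) + 55402) = 1/(-358/91 + 55402) = 1/(5041224/91) = 91/5041224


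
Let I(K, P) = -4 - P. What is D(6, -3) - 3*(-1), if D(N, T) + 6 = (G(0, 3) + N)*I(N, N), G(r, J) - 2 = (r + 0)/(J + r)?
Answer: -83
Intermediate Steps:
G(r, J) = 2 + r/(J + r) (G(r, J) = 2 + (r + 0)/(J + r) = 2 + r/(J + r))
D(N, T) = -6 + (-4 - N)*(2 + N) (D(N, T) = -6 + ((2*3 + 3*0)/(3 + 0) + N)*(-4 - N) = -6 + ((6 + 0)/3 + N)*(-4 - N) = -6 + ((⅓)*6 + N)*(-4 - N) = -6 + (2 + N)*(-4 - N) = -6 + (-4 - N)*(2 + N))
D(6, -3) - 3*(-1) = (-14 - 1*6² - 6*6) - 3*(-1) = (-14 - 1*36 - 36) + 3 = (-14 - 36 - 36) + 3 = -86 + 3 = -83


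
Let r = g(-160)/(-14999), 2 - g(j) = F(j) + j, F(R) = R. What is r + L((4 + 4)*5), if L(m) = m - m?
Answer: -322/14999 ≈ -0.021468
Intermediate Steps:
g(j) = 2 - 2*j (g(j) = 2 - (j + j) = 2 - 2*j)
L(m) = 0
r = -322/14999 (r = (2 - 2*(-160))/(-14999) = (2 + 320)*(-1/14999) = 322*(-1/14999) = -322/14999 ≈ -0.021468)
r + L((4 + 4)*5) = -322/14999 + 0 = -322/14999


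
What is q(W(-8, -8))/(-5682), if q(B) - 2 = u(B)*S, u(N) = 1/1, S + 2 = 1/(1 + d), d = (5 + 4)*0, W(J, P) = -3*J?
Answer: -1/5682 ≈ -0.00017599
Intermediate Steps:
d = 0 (d = 9*0 = 0)
S = -1 (S = -2 + 1/(1 + 0) = -2 + 1/1 = -2 + 1 = -1)
u(N) = 1
q(B) = 1 (q(B) = 2 + 1*(-1) = 2 - 1 = 1)
q(W(-8, -8))/(-5682) = 1/(-5682) = 1*(-1/5682) = -1/5682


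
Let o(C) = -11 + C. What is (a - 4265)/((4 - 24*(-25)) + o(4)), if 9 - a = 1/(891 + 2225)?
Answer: -13261697/1860252 ≈ -7.1290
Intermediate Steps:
a = 28043/3116 (a = 9 - 1/(891 + 2225) = 9 - 1/3116 = 28043/3116 ≈ 8.9997)
(a - 4265)/((4 - 24*(-25)) + o(4)) = (28043/3116 - 4265)/((4 - 24*(-25)) + (-11 + 4)) = -13261697/(3116*((4 + 600) - 7)) = -13261697/(3116*(604 - 7)) = -13261697/3116/597 = -13261697/3116*1/597 = -13261697/1860252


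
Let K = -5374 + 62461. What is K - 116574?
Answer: -59487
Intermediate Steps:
K = 57087
K - 116574 = 57087 - 116574 = -59487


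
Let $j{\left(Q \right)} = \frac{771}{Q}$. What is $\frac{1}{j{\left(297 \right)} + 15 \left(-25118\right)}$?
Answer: $- \frac{99}{37299973} \approx -2.6542 \cdot 10^{-6}$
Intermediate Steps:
$\frac{1}{j{\left(297 \right)} + 15 \left(-25118\right)} = \frac{1}{\frac{771}{297} + 15 \left(-25118\right)} = \frac{1}{771 \cdot \frac{1}{297} - 376770} = \frac{1}{\frac{257}{99} - 376770} = \frac{1}{- \frac{37299973}{99}} = - \frac{99}{37299973}$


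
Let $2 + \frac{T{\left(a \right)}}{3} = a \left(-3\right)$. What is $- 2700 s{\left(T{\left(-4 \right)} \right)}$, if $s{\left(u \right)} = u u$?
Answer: $-2430000$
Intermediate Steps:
$T{\left(a \right)} = -6 - 9 a$ ($T{\left(a \right)} = -6 + 3 a \left(-3\right) = -6 + 3 \left(- 3 a\right) = -6 - 9 a$)
$s{\left(u \right)} = u^{2}$
$- 2700 s{\left(T{\left(-4 \right)} \right)} = - 2700 \left(-6 - -36\right)^{2} = - 2700 \left(-6 + 36\right)^{2} = - 2700 \cdot 30^{2} = \left(-2700\right) 900 = -2430000$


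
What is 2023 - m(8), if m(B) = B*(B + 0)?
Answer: 1959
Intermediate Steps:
m(B) = B**2 (m(B) = B*B = B**2)
2023 - m(8) = 2023 - 1*8**2 = 2023 - 1*64 = 2023 - 64 = 1959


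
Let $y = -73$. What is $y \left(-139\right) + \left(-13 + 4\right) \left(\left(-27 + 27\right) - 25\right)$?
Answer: $10372$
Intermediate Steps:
$y \left(-139\right) + \left(-13 + 4\right) \left(\left(-27 + 27\right) - 25\right) = \left(-73\right) \left(-139\right) + \left(-13 + 4\right) \left(\left(-27 + 27\right) - 25\right) = 10147 - 9 \left(0 - 25\right) = 10147 - -225 = 10147 + 225 = 10372$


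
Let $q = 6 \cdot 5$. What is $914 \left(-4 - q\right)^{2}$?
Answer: $1056584$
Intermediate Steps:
$q = 30$
$914 \left(-4 - q\right)^{2} = 914 \left(-4 - 30\right)^{2} = 914 \left(-34\right)^{2} = 914 \cdot 1156 = 1056584$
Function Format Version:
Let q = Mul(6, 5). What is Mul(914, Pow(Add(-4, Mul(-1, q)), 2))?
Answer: 1056584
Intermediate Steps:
q = 30
Mul(914, Pow(Add(-4, Mul(-1, q)), 2)) = Mul(914, Pow(Add(-4, Mul(-1, 30)), 2)) = Mul(914, Pow(Add(-4, -30), 2)) = Mul(914, Pow(-34, 2)) = Mul(914, 1156) = 1056584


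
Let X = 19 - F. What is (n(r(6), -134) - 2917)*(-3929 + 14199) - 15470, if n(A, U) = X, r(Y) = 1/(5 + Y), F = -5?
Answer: -29726580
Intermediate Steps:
X = 24 (X = 19 - 1*(-5) = 19 + 5 = 24)
n(A, U) = 24
(n(r(6), -134) - 2917)*(-3929 + 14199) - 15470 = (24 - 2917)*(-3929 + 14199) - 15470 = -2893*10270 - 15470 = -29711110 - 15470 = -29726580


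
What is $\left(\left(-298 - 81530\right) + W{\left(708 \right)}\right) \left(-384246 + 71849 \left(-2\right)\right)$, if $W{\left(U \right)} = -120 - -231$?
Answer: $43141999848$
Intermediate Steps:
$W{\left(U \right)} = 111$ ($W{\left(U \right)} = -120 + 231 = 111$)
$\left(\left(-298 - 81530\right) + W{\left(708 \right)}\right) \left(-384246 + 71849 \left(-2\right)\right) = \left(\left(-298 - 81530\right) + 111\right) \left(-384246 + 71849 \left(-2\right)\right) = \left(\left(-298 - 81530\right) + 111\right) \left(-384246 - 143698\right) = \left(-81828 + 111\right) \left(-527944\right) = \left(-81717\right) \left(-527944\right) = 43141999848$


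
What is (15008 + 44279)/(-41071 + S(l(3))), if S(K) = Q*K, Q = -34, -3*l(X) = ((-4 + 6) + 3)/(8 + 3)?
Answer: -1956471/1355173 ≈ -1.4437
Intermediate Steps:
l(X) = -5/33 (l(X) = -((-4 + 6) + 3)/(3*(8 + 3)) = -(2 + 3)/(3*11) = -5/(3*11) = -1/3*5/11 = -5/33)
S(K) = -34*K
(15008 + 44279)/(-41071 + S(l(3))) = (15008 + 44279)/(-41071 - 34*(-5/33)) = 59287/(-41071 + 170/33) = 59287/(-1355173/33) = 59287*(-33/1355173) = -1956471/1355173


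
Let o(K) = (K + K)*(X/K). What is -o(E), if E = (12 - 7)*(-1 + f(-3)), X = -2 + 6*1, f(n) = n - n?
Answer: -8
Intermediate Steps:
f(n) = 0
X = 4 (X = -2 + 6 = 4)
E = -5 (E = (12 - 7)*(-1 + 0) = 5*(-1) = -5)
o(K) = 8 (o(K) = (K + K)*(4/K) = (2*K)*(4/K) = 8)
-o(E) = -1*8 = -8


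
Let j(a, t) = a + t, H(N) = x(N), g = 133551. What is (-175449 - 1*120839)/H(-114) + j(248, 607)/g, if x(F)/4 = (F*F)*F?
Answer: 8157244/144635733 ≈ 0.056399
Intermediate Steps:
x(F) = 4*F³ (x(F) = 4*((F*F)*F) = 4*(F²*F) = 4*F³)
H(N) = 4*N³
(-175449 - 1*120839)/H(-114) + j(248, 607)/g = (-175449 - 1*120839)/((4*(-114)³)) + (248 + 607)/133551 = (-175449 - 120839)/((4*(-1481544))) + 855*(1/133551) = -296288/(-5926176) + 5/781 = -296288*(-1/5926176) + 5/781 = 9259/185193 + 5/781 = 8157244/144635733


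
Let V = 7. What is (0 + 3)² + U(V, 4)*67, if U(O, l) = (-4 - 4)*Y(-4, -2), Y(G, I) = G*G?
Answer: -8567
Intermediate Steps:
Y(G, I) = G²
U(O, l) = -128 (U(O, l) = (-4 - 4)*(-4)² = -8*16 = -128)
(0 + 3)² + U(V, 4)*67 = (0 + 3)² - 128*67 = 3² - 8576 = 9 - 8576 = -8567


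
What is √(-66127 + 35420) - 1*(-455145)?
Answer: 455145 + I*√30707 ≈ 4.5515e+5 + 175.23*I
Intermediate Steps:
√(-66127 + 35420) - 1*(-455145) = √(-30707) + 455145 = I*√30707 + 455145 = 455145 + I*√30707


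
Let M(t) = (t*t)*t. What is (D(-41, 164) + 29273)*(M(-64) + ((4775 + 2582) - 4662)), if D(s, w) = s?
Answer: -7584213168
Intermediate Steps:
M(t) = t³ (M(t) = t²*t = t³)
(D(-41, 164) + 29273)*(M(-64) + ((4775 + 2582) - 4662)) = (-41 + 29273)*((-64)³ + ((4775 + 2582) - 4662)) = 29232*(-262144 + (7357 - 4662)) = 29232*(-262144 + 2695) = 29232*(-259449) = -7584213168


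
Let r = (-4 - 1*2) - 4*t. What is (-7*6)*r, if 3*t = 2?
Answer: 364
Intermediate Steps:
t = ⅔ (t = (⅓)*2 = ⅔ ≈ 0.66667)
r = -26/3 (r = (-4 - 1*2) - 4*⅔ = (-4 - 2) - 8/3 = -6 - 8/3 = -26/3 ≈ -8.6667)
(-7*6)*r = -7*6*(-26/3) = -42*(-26/3) = 364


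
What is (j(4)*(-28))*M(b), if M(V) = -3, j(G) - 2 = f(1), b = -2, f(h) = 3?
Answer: 420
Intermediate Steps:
j(G) = 5 (j(G) = 2 + 3 = 5)
(j(4)*(-28))*M(b) = (5*(-28))*(-3) = -140*(-3) = 420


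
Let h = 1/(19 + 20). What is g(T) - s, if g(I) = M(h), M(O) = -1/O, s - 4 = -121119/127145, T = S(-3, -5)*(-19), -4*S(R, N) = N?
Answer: -5346116/127145 ≈ -42.047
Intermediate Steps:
S(R, N) = -N/4
h = 1/39 ≈ 0.025641
T = -95/4 (T = -¼*(-5)*(-19) = (5/4)*(-19) = -95/4 ≈ -23.750)
s = 387461/127145 (s = 4 - 121119/127145 = 387461/127145 ≈ 3.0474)
g(I) = -39 (g(I) = -1/1/39 = -1*39 = -39)
g(T) - s = -39 - 1*387461/127145 = -39 - 387461/127145 = -5346116/127145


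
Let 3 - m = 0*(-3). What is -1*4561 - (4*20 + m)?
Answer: -4644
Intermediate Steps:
m = 3 (m = 3 - 0*(-3) = 3 - 1*0 = 3 + 0 = 3)
-1*4561 - (4*20 + m) = -1*4561 - (4*20 + 3) = -4561 - (80 + 3) = -4561 - 1*83 = -4561 - 83 = -4644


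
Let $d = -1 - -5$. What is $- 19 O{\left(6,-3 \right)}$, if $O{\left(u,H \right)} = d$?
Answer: $-76$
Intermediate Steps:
$d = 4$ ($d = -1 + 5 = 4$)
$O{\left(u,H \right)} = 4$
$- 19 O{\left(6,-3 \right)} = \left(-19\right) 4 = -76$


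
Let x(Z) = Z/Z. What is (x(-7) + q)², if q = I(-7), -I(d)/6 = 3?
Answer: 289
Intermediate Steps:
x(Z) = 1
I(d) = -18 (I(d) = -6*3 = -18)
q = -18
(x(-7) + q)² = (1 - 18)² = (-17)² = 289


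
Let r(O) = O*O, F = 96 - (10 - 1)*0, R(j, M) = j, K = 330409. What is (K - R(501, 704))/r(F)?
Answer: 82477/2304 ≈ 35.797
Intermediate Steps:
F = 96 (F = 96 - 9*0 = 96 - 1*0 = 96 + 0 = 96)
r(O) = O²
(K - R(501, 704))/r(F) = (330409 - 1*501)/(96²) = (330409 - 501)/9216 = 329908*(1/9216) = 82477/2304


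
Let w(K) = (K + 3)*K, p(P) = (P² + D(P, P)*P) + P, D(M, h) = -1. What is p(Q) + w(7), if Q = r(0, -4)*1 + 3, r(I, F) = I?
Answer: 79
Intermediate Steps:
Q = 3 (Q = 0*1 + 3 = 0 + 3 = 3)
p(P) = P² (p(P) = (P² - P) + P = P²)
w(K) = K*(3 + K) (w(K) = (3 + K)*K = K*(3 + K))
p(Q) + w(7) = 3² + 7*(3 + 7) = 9 + 7*10 = 9 + 70 = 79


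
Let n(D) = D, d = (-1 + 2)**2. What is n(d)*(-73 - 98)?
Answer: -171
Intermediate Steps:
d = 1 (d = 1**2 = 1)
n(d)*(-73 - 98) = 1*(-73 - 98) = 1*(-171) = -171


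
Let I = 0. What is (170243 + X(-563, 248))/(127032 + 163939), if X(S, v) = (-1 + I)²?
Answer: 170244/290971 ≈ 0.58509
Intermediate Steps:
X(S, v) = 1 (X(S, v) = (-1 + 0)² = (-1)² = 1)
(170243 + X(-563, 248))/(127032 + 163939) = (170243 + 1)/(127032 + 163939) = 170244/290971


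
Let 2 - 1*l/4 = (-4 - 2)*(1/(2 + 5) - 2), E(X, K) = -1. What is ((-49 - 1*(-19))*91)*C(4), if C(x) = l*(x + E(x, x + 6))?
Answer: 299520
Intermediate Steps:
l = -256/7 (l = 8 - 4*(-4 - 2)*(1/(2 + 5) - 2) = 8 - (-24)*(1/7 - 2) = 8 - (-24)*(⅐ - 2) = 8 - (-24)*(-13)/7 = 8 - 4*78/7 = 8 - 312/7 = -256/7 ≈ -36.571)
C(x) = 256/7 - 256*x/7 (C(x) = -256*(x - 1)/7 = -256*(-1 + x)/7 = 256/7 - 256*x/7)
((-49 - 1*(-19))*91)*C(4) = ((-49 - 1*(-19))*91)*(256/7 - 256/7*4) = ((-49 + 19)*91)*(256/7 - 1024/7) = -30*91*(-768/7) = -2730*(-768/7) = 299520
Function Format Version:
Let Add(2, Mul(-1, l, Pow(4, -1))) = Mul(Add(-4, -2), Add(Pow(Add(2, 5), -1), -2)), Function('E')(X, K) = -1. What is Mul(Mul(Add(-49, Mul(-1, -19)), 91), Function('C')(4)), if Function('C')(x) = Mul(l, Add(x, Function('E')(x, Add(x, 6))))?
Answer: 299520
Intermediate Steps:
l = Rational(-256, 7) (l = Add(8, Mul(-4, Mul(Add(-4, -2), Add(Pow(Add(2, 5), -1), -2)))) = Add(8, Mul(-4, Mul(-6, Add(Pow(7, -1), -2)))) = Add(8, Mul(-4, Mul(-6, Add(Rational(1, 7), -2)))) = Add(8, Mul(-4, Mul(-6, Rational(-13, 7)))) = Add(8, Mul(-4, Rational(78, 7))) = Add(8, Rational(-312, 7)) = Rational(-256, 7) ≈ -36.571)
Function('C')(x) = Add(Rational(256, 7), Mul(Rational(-256, 7), x)) (Function('C')(x) = Mul(Rational(-256, 7), Add(x, -1)) = Mul(Rational(-256, 7), Add(-1, x)) = Add(Rational(256, 7), Mul(Rational(-256, 7), x)))
Mul(Mul(Add(-49, Mul(-1, -19)), 91), Function('C')(4)) = Mul(Mul(Add(-49, Mul(-1, -19)), 91), Add(Rational(256, 7), Mul(Rational(-256, 7), 4))) = Mul(Mul(Add(-49, 19), 91), Add(Rational(256, 7), Rational(-1024, 7))) = Mul(Mul(-30, 91), Rational(-768, 7)) = Mul(-2730, Rational(-768, 7)) = 299520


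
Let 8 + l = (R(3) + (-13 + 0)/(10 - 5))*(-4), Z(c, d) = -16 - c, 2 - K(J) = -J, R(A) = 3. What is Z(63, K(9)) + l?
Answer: -443/5 ≈ -88.600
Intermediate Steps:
K(J) = 2 + J (K(J) = 2 - (-1)*J = 2 + J)
l = -48/5 (l = -8 + (3 + (-13 + 0)/(10 - 5))*(-4) = -8 + (3 - 13/5)*(-4) = -8 + (2/5)*(-4) = -8 - 8/5 = -48/5 ≈ -9.6000)
Z(63, K(9)) + l = (-16 - 1*63) - 48/5 = (-16 - 63) - 48/5 = -79 - 48/5 = -443/5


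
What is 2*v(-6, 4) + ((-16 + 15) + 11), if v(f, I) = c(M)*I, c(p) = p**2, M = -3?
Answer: 82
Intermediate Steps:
v(f, I) = 9*I (v(f, I) = (-3)**2*I = 9*I)
2*v(-6, 4) + ((-16 + 15) + 11) = 2*(9*4) + ((-16 + 15) + 11) = 2*36 + (-1 + 11) = 72 + 10 = 82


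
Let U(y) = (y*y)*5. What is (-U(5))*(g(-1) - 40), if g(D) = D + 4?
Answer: 4625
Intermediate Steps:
U(y) = 5*y**2 (U(y) = y**2*5 = 5*y**2)
g(D) = 4 + D
(-U(5))*(g(-1) - 40) = (-5*5**2)*((4 - 1) - 40) = (-5*25)*(3 - 40) = -1*125*(-37) = -125*(-37) = 4625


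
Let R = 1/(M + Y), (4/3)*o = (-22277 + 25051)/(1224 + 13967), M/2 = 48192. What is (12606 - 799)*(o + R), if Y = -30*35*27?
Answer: 835699034948/516752247 ≈ 1617.2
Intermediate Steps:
M = 96384 (M = 2*48192 = 96384)
o = 4161/30382 (o = 3*((-22277 + 25051)/(1224 + 13967))/4 = 3*(2774/15191)/4 = 3*(2774*(1/15191))/4 = (3/4)*(2774/15191) = 4161/30382 ≈ 0.13696)
Y = -28350 (Y = -1050*27 = -28350)
R = 1/68034 (R = 1/(96384 - 28350) = 1/68034 ≈ 1.4699e-5)
(12606 - 799)*(o + R) = (12606 - 799)*(4161/30382 + 1/68034) = 11807*(70779964/516752247) = 835699034948/516752247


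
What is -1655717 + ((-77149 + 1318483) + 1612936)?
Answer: 1198553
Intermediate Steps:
-1655717 + ((-77149 + 1318483) + 1612936) = -1655717 + (1241334 + 1612936) = -1655717 + 2854270 = 1198553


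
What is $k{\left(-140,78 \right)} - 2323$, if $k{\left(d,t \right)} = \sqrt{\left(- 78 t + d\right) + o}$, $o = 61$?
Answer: $-2323 + i \sqrt{6163} \approx -2323.0 + 78.505 i$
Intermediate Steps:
$k{\left(d,t \right)} = \sqrt{61 + d - 78 t}$ ($k{\left(d,t \right)} = \sqrt{\left(- 78 t + d\right) + 61} = \sqrt{\left(d - 78 t\right) + 61} = \sqrt{61 + d - 78 t}$)
$k{\left(-140,78 \right)} - 2323 = \sqrt{61 - 140 - 6084} - 2323 = \sqrt{-6163} - 2323 = i \sqrt{6163} - 2323 = -2323 + i \sqrt{6163}$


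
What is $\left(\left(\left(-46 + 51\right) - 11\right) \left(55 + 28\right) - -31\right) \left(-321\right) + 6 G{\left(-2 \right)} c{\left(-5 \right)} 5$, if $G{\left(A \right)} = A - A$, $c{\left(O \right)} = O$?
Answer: $149907$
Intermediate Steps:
$G{\left(A \right)} = 0$
$\left(\left(\left(-46 + 51\right) - 11\right) \left(55 + 28\right) - -31\right) \left(-321\right) + 6 G{\left(-2 \right)} c{\left(-5 \right)} 5 = \left(\left(\left(-46 + 51\right) - 11\right) \left(55 + 28\right) - -31\right) \left(-321\right) + 6 \cdot 0 \left(-5\right) 5 = \left(\left(5 - 11\right) 83 + 31\right) \left(-321\right) + 0 \left(-5\right) 5 = \left(\left(-6\right) 83 + 31\right) \left(-321\right) + 0 \cdot 5 = \left(-498 + 31\right) \left(-321\right) + 0 = \left(-467\right) \left(-321\right) + 0 = 149907 + 0 = 149907$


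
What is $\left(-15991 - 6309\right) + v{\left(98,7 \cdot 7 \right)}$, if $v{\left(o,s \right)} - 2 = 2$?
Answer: $-22296$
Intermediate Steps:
$v{\left(o,s \right)} = 4$ ($v{\left(o,s \right)} = 2 + 2 = 4$)
$\left(-15991 - 6309\right) + v{\left(98,7 \cdot 7 \right)} = \left(-15991 - 6309\right) + 4 = -22300 + 4 = -22296$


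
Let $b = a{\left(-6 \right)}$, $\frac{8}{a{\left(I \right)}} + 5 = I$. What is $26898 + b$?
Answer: $\frac{295870}{11} \approx 26897.0$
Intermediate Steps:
$a{\left(I \right)} = \frac{8}{-5 + I}$
$b = - \frac{8}{11}$ ($b = \frac{8}{-5 - 6} = \frac{8}{-11} = 8 \left(- \frac{1}{11}\right) = - \frac{8}{11} \approx -0.72727$)
$26898 + b = 26898 - \frac{8}{11} = \frac{295870}{11}$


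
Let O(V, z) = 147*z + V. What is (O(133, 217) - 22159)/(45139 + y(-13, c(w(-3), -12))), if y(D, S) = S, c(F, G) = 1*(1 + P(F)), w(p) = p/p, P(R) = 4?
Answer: 1097/5016 ≈ 0.21870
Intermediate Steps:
w(p) = 1
c(F, G) = 5 (c(F, G) = 1*(1 + 4) = 1*5 = 5)
O(V, z) = V + 147*z
(O(133, 217) - 22159)/(45139 + y(-13, c(w(-3), -12))) = ((133 + 147*217) - 22159)/(45139 + 5) = ((133 + 31899) - 22159)/45144 = (32032 - 22159)*(1/45144) = 9873*(1/45144) = 1097/5016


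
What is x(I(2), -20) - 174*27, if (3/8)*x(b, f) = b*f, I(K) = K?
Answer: -14414/3 ≈ -4804.7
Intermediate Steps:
x(b, f) = 8*b*f/3 (x(b, f) = 8*(b*f)/3 = 8*b*f/3)
x(I(2), -20) - 174*27 = (8/3)*2*(-20) - 174*27 = -320/3 - 4698 = -14414/3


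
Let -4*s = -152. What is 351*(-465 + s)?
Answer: -149877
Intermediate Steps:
s = 38 (s = -¼*(-152) = 38)
351*(-465 + s) = 351*(-465 + 38) = 351*(-427) = -149877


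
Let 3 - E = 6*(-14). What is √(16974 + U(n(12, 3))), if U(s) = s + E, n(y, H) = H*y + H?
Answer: 30*√19 ≈ 130.77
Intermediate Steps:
E = 87 (E = 3 - 6*(-14) = 3 - 1*(-84) = 3 + 84 = 87)
n(y, H) = H + H*y
U(s) = 87 + s (U(s) = s + 87 = 87 + s)
√(16974 + U(n(12, 3))) = √(16974 + (87 + 3*(1 + 12))) = √(16974 + (87 + 3*13)) = √(16974 + (87 + 39)) = √(16974 + 126) = √17100 = 30*√19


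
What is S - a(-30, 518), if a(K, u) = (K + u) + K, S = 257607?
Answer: 257149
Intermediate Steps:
a(K, u) = u + 2*K
S - a(-30, 518) = 257607 - (518 + 2*(-30)) = 257607 - (518 - 60) = 257607 - 1*458 = 257607 - 458 = 257149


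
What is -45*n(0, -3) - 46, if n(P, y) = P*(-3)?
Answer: -46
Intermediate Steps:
n(P, y) = -3*P
-45*n(0, -3) - 46 = -(-135)*0 - 46 = -45*0 - 46 = 0 - 46 = -46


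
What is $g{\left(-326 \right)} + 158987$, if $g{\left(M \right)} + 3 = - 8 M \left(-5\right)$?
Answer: $145944$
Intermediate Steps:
$g{\left(M \right)} = -3 + 40 M$ ($g{\left(M \right)} = -3 + - 8 M \left(-5\right) = -3 + 40 M$)
$g{\left(-326 \right)} + 158987 = \left(-3 + 40 \left(-326\right)\right) + 158987 = \left(-3 - 13040\right) + 158987 = -13043 + 158987 = 145944$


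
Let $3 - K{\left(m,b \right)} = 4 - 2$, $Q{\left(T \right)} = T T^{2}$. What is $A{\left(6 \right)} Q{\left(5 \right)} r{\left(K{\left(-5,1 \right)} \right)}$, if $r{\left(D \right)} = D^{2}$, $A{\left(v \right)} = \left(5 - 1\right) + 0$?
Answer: $500$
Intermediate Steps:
$Q{\left(T \right)} = T^{3}$
$A{\left(v \right)} = 4$ ($A{\left(v \right)} = 4 + 0 = 4$)
$K{\left(m,b \right)} = 1$ ($K{\left(m,b \right)} = 3 - \left(4 - 2\right) = 3 - 2 = 1$)
$A{\left(6 \right)} Q{\left(5 \right)} r{\left(K{\left(-5,1 \right)} \right)} = 4 \cdot 5^{3} \cdot 1^{2} = 4 \cdot 125 \cdot 1 = 500 \cdot 1 = 500$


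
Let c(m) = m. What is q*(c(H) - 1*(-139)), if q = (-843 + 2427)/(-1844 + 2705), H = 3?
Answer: 74976/287 ≈ 261.24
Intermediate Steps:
q = 528/287 (q = 1584/861 = 1584*(1/861) = 528/287 ≈ 1.8397)
q*(c(H) - 1*(-139)) = 528*(3 - 1*(-139))/287 = 528*(3 + 139)/287 = (528/287)*142 = 74976/287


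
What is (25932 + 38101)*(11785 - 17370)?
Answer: -357624305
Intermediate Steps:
(25932 + 38101)*(11785 - 17370) = 64033*(-5585) = -357624305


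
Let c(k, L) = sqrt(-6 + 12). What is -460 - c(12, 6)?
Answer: -460 - sqrt(6) ≈ -462.45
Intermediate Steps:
c(k, L) = sqrt(6)
-460 - c(12, 6) = -460 - sqrt(6)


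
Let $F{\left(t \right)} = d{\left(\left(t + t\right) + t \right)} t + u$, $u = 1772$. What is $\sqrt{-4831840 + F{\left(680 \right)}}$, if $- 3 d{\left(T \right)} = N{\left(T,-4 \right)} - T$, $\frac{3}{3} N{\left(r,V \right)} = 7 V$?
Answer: $\frac{2 i \sqrt{9812973}}{3} \approx 2088.4 i$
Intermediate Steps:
$N{\left(r,V \right)} = 7 V$
$d{\left(T \right)} = \frac{28}{3} + \frac{T}{3}$ ($d{\left(T \right)} = - \frac{7 \left(-4\right) - T}{3} = - \frac{-28 - T}{3} = \frac{28}{3} + \frac{T}{3}$)
$F{\left(t \right)} = 1772 + t \left(\frac{28}{3} + t\right)$ ($F{\left(t \right)} = \left(\frac{28}{3} + \frac{\left(t + t\right) + t}{3}\right) t + 1772 = \left(\frac{28}{3} + \frac{2 t + t}{3}\right) t + 1772 = \left(\frac{28}{3} + \frac{3 t}{3}\right) t + 1772 = \left(\frac{28}{3} + t\right) t + 1772 = t \left(\frac{28}{3} + t\right) + 1772 = 1772 + t \left(\frac{28}{3} + t\right)$)
$\sqrt{-4831840 + F{\left(680 \right)}} = \sqrt{-4831840 + \left(1772 + \frac{1}{3} \cdot 680 \left(28 + 3 \cdot 680\right)\right)} = \sqrt{-4831840 + \left(1772 + \frac{1}{3} \cdot 680 \left(28 + 2040\right)\right)} = \sqrt{-4831840 + \left(1772 + \frac{1}{3} \cdot 680 \cdot 2068\right)} = \sqrt{-4831840 + \left(1772 + \frac{1406240}{3}\right)} = \sqrt{-4831840 + \frac{1411556}{3}} = \sqrt{- \frac{13083964}{3}} = \frac{2 i \sqrt{9812973}}{3}$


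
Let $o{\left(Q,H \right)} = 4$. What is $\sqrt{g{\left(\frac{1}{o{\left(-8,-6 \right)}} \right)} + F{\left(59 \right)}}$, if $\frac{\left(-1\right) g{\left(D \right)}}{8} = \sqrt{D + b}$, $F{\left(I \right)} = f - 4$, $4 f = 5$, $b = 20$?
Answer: $\frac{i \sqrt{155}}{2} \approx 6.225 i$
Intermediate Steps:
$f = \frac{5}{4}$ ($f = \frac{1}{4} \cdot 5 = \frac{5}{4} \approx 1.25$)
$F{\left(I \right)} = - \frac{11}{4}$ ($F{\left(I \right)} = \frac{5}{4} - 4 = - \frac{11}{4}$)
$g{\left(D \right)} = - 8 \sqrt{20 + D}$ ($g{\left(D \right)} = - 8 \sqrt{D + 20} = - 8 \sqrt{20 + D}$)
$\sqrt{g{\left(\frac{1}{o{\left(-8,-6 \right)}} \right)} + F{\left(59 \right)}} = \sqrt{- 8 \sqrt{20 + \frac{1}{4}} - \frac{11}{4}} = \sqrt{- 8 \sqrt{\frac{81}{4}} - \frac{11}{4}} = \sqrt{\left(-8\right) \frac{9}{2} - \frac{11}{4}} = \sqrt{-36 - \frac{11}{4}} = \sqrt{- \frac{155}{4}} = \frac{i \sqrt{155}}{2}$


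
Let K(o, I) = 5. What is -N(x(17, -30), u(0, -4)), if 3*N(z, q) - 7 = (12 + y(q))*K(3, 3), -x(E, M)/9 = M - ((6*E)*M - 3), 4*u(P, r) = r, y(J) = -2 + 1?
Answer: -62/3 ≈ -20.667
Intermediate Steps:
y(J) = -1
u(P, r) = r/4
x(E, M) = -27 - 9*M + 54*E*M (x(E, M) = -9*(M - ((6*E)*M - 3)) = -9*(M - (6*E*M - 3)) = -9*(M - (-3 + 6*E*M)) = -9*(M + (3 - 6*E*M)) = -9*(3 + M - 6*E*M) = -27 - 9*M + 54*E*M)
N(z, q) = 62/3 (N(z, q) = 7/3 + ((12 - 1)*5)/3 = 7/3 + (11*5)/3 = 7/3 + (⅓)*55 = 7/3 + 55/3 = 62/3)
-N(x(17, -30), u(0, -4)) = -1*62/3 = -62/3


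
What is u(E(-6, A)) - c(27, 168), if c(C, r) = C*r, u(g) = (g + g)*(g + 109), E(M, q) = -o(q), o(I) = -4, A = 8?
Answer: -3632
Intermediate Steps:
E(M, q) = 4 (E(M, q) = -1*(-4) = 4)
u(g) = 2*g*(109 + g) (u(g) = (2*g)*(109 + g) = 2*g*(109 + g))
u(E(-6, A)) - c(27, 168) = 2*4*(109 + 4) - 27*168 = 2*4*113 - 1*4536 = 904 - 4536 = -3632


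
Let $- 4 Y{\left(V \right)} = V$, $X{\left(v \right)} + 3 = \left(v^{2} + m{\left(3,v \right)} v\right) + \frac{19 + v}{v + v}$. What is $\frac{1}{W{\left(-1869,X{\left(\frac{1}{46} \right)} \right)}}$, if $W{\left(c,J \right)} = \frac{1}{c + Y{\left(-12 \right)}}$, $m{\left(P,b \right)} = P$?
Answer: $-1866$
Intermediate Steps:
$X{\left(v \right)} = -3 + v^{2} + 3 v + \frac{19 + v}{2 v}$ ($X{\left(v \right)} = -3 + \left(\left(v^{2} + 3 v\right) + \frac{19 + v}{v + v}\right) = -3 + \left(\left(v^{2} + 3 v\right) + \frac{19 + v}{2 v}\right) = -3 + \left(v^{2} + 3 v + \frac{19 + v}{2 v}\right) = -3 + v^{2} + 3 v + \frac{19 + v}{2 v}$)
$Y{\left(V \right)} = - \frac{V}{4}$
$W{\left(c,J \right)} = \frac{1}{3 + c}$ ($W{\left(c,J \right)} = \frac{1}{c - -3} = \frac{1}{c + 3} = \frac{1}{3 + c}$)
$\frac{1}{W{\left(-1869,X{\left(\frac{1}{46} \right)} \right)}} = \frac{1}{\frac{1}{3 - 1869}} = \frac{1}{\frac{1}{-1866}} = \frac{1}{- \frac{1}{1866}} = -1866$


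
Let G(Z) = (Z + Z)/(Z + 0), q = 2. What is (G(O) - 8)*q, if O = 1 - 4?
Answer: -12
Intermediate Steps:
O = -3
G(Z) = 2 (G(Z) = (2*Z)/Z = 2)
(G(O) - 8)*q = (2 - 8)*2 = -6*2 = -12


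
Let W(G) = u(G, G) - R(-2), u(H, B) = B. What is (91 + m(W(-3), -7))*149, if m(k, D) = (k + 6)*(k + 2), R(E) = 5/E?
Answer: 59153/4 ≈ 14788.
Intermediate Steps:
W(G) = 5/2 + G (W(G) = G - 5/(-2) = G - 5*(-1)/2 = G - 1*(-5/2) = G + 5/2 = 5/2 + G)
m(k, D) = (2 + k)*(6 + k) (m(k, D) = (6 + k)*(2 + k) = (2 + k)*(6 + k))
(91 + m(W(-3), -7))*149 = (91 + (12 + (5/2 - 3)² + 8*(5/2 - 3)))*149 = (91 + (12 + (-½)² + 8*(-½)))*149 = (91 + (12 + ¼ - 4))*149 = (91 + 33/4)*149 = (397/4)*149 = 59153/4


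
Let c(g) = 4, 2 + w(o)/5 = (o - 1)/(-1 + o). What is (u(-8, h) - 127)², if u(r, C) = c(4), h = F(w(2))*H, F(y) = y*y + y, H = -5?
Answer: 15129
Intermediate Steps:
w(o) = -5 (w(o) = -10 + 5*((o - 1)/(-1 + o)) = -10 + 5*((-1 + o)/(-1 + o)) = -10 + 5*1 = -10 + 5 = -5)
F(y) = y + y² (F(y) = y² + y = y + y²)
h = -100 (h = -5*(1 - 5)*(-5) = -5*(-4)*(-5) = 20*(-5) = -100)
u(r, C) = 4
(u(-8, h) - 127)² = (4 - 127)² = (-123)² = 15129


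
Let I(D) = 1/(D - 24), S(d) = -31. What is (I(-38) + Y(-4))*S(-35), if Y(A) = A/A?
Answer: -61/2 ≈ -30.500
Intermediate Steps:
Y(A) = 1
I(D) = 1/(-24 + D)
(I(-38) + Y(-4))*S(-35) = (1/(-24 - 38) + 1)*(-31) = (1/(-62) + 1)*(-31) = (-1/62 + 1)*(-31) = (61/62)*(-31) = -61/2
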